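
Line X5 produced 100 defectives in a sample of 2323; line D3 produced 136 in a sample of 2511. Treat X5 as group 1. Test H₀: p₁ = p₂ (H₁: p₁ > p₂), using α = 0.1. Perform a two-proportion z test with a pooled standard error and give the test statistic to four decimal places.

p̂₁ = 100/2323 ≈ 0.04304778, p̂₂ = 136/2511 ≈ 0.05416169.
Pooled p̂ = (100+136)/(2323+2511) = 236/4834 = 0.04882085.
SE = √(0.0464374 × 0.000828726) = 0.00620353.
z = (0.04304778 − 0.05416169)/0.00620353 = -0.01111391/0.00620353 = -1.7915.
p-value = P(Z > -1.792) ≈ 0.9634, so at α = 0.1 we fail to reject H₀.

z = -1.7915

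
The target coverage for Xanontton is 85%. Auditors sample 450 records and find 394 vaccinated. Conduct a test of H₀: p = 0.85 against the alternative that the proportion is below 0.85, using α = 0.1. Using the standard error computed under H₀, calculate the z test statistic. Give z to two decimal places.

z = 1.52

p̂ = 394/450 = 0.8756.
Standard error under H₀: √(0.85×0.15/450) = 0.0168.
z = (0.8756 − 0.85)/0.0168 = 0.0256/0.0168 = 1.52.
p-value = P(Z < 1.518) ≈ 0.9355. With α = 0.1, fail to reject H₀.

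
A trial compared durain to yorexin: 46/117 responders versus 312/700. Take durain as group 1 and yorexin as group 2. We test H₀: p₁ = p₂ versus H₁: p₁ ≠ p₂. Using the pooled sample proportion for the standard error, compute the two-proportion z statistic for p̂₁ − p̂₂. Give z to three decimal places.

z = -1.060

p̂₁ = 46/117 = 0.39316, p̂₂ = 312/700 = 0.44571.
Pooled p̂ = (46+312)/(117+700) = 358/817 = 0.43819.
SE = √(p̂(1−p̂)(1/n₁+1/n₂)) = √(0.43819·0.56181·0.00997558) = √(0.00245578) = 0.04956.
z = (0.39316 − 0.44571)/0.04956 = -0.05255/0.04956 = -1.060.
Two-sided p-value ≈ 2·Φ(−1.060) = 0.2889.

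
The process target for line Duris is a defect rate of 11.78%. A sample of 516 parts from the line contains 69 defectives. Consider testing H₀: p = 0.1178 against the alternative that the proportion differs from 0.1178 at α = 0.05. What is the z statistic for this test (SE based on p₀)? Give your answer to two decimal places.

p̂ = 69/516 ≈ 0.1337.
Under H₀, SE = √(0.1178·0.8822/516) = √(0.000201401) = 0.0142.
z = (0.1337 − 0.1178)/0.0142 = 0.0159/0.0142 = 1.12.
Two-sided p-value ≈ 2·Φ(−1.122) = 0.2619. With α = 0.05, fail to reject H₀.

z = 1.12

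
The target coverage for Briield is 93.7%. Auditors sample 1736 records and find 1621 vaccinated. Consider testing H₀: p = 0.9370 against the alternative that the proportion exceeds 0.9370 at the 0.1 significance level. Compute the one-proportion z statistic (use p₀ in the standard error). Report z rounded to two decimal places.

p̂ = 1621/1736 ≈ 0.93376.
Under H₀, SE = √(0.937·0.063/1736) = √(3.4004e-05) = 0.00583.
z = (0.93376 − 0.937)/0.00583 = -0.00324/0.00583 = -0.56.
p-value = P(Z > -0.556) ≈ 0.7110; since p > α = 0.1, fail to reject H₀.

z = -0.56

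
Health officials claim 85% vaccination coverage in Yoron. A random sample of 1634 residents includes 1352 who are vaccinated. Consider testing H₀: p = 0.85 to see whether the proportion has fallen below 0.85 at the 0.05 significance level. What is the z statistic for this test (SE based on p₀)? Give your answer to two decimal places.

z = -2.56

p̂ = 1352/1634 = 0.82742.
Standard error under H₀: √(0.85×0.15/1634) = 0.00883.
z = (0.82742 − 0.85)/0.00883 = -0.02258/0.00883 = -2.56.
p-value = P(Z < -2.556) ≈ 0.0053. With α = 0.05, reject H₀.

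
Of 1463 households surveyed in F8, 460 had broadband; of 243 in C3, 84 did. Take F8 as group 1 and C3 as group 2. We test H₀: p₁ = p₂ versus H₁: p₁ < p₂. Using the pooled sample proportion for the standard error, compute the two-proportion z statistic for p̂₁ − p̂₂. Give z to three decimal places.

p̂₁ = 460/1463 ≈ 0.31442, p̂₂ = 84/243 ≈ 0.34568.
Pooled p̂ = (460+84)/(1463+243) = 544/1706 = 0.31887.
SE = √(0.217194 × 0.00479875) = 0.03228.
z = (0.31442 − 0.34568)/0.03228 = -0.03126/0.03228 = -0.968.
p-value = P(Z < -0.968) ≈ 0.1665.

z = -0.968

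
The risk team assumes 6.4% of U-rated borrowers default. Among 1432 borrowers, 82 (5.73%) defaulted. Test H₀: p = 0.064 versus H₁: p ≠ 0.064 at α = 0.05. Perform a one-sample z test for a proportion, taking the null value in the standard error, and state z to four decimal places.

p̂ = 82/1432 = 0.0572626.
Under H₀, SE = √(0.064·0.936/1432) = √(4.18324e-05) = 0.0064678.
z = (0.0572626 − 0.064)/0.0064678 = -0.0067374/0.0064678 = -1.0417.
Two-sided p-value ≈ 2·Φ(−1.042) = 0.2976, so at α = 0.05 we fail to reject H₀.

z = -1.0417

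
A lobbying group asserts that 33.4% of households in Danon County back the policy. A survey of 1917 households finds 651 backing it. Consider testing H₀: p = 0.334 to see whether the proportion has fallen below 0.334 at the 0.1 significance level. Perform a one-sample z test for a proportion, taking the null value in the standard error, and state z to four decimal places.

z = 0.5192

p̂ = 651/1917 ≈ 0.339593.
Standard error under H₀: √(0.334×0.666/1917) = 0.010772.
z = (0.339593 − 0.334)/0.010772 = 0.005593/0.010772 = 0.5192.
p-value = P(Z < 0.519) ≈ 0.6982, so at α = 0.1 we fail to reject H₀.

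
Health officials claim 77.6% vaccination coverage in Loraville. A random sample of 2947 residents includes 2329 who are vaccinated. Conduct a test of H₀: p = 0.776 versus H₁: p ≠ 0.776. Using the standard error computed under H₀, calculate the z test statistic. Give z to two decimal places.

z = 1.86

p̂ = 2329/2947 ≈ 0.7903.
SE = √(p₀(1−p₀)/n) = √(0.17382/2947) = 0.0077.
z = (0.7903 − 0.776)/0.0077 = 0.0143/0.0077 = 1.86.
p-value = 2·P(Z > 1.861) ≈ 0.0627.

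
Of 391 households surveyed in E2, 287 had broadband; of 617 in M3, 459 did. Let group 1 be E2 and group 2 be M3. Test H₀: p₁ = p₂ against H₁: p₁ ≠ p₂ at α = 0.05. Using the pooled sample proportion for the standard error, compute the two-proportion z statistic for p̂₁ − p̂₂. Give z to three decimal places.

p̂₁ = 287/391 = 0.73402, p̂₂ = 459/617 = 0.74392.
Pooled p̂ = (287+459)/(391+617) = 746/1008 = 0.74008.
SE = √(p̂(1−p̂)(1/n₁+1/n₂)) = √(0.74008·0.25992·0.00417829) = √(0.000803744) = 0.02835.
z = (0.73402 − 0.74392)/0.02835 = -0.00990/0.02835 = -0.349.
p-value = 2·P(Z > 0.349) ≈ 0.7268; since p > α = 0.05, fail to reject H₀.

z = -0.349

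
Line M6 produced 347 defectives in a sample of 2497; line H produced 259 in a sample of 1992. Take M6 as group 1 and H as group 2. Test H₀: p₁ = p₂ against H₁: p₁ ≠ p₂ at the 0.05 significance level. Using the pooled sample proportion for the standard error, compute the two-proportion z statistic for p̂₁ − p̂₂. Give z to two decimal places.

z = 0.87

p̂₁ = 347/2497 = 0.1390, p̂₂ = 259/1992 = 0.1300.
Pooled p̂ = (347+259)/(2497+1992) = 606/4489 = 0.1350.
SE = √(0.116773 × 0.000902489) = 0.0103.
z = (0.1390 − 0.1300)/0.0103 = 0.0090/0.0103 = 0.87.
p-value = 2·P(Z > 0.872) ≈ 0.3835, so at α = 0.05 we fail to reject H₀.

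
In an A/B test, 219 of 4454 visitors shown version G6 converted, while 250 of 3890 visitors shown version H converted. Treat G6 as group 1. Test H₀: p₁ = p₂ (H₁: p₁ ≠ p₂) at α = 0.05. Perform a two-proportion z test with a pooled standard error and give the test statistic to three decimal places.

z = -2.987

p̂₁ = 219/4454 ≈ 0.049169, p̂₂ = 250/3890 ≈ 0.064267.
Pooled p̂ = (219+250)/(4454+3890) = 469/8344 = 0.056208.
SE = √(p̂(1−p̂)(1/n₁+1/n₂)) = √(0.056208·0.943792·0.000481587) = √(2.55476e-05) = 0.005054.
z = (0.049169 − 0.064267)/0.005054 = -0.015098/0.005054 = -2.987.
p-value = 2·P(Z > 2.987) ≈ 0.0028. With α = 0.05, reject H₀.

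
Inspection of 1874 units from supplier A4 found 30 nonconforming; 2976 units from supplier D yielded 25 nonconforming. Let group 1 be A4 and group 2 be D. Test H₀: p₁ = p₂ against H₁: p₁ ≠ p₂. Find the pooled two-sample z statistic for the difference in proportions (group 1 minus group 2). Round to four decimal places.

p̂₁ = 30/1874 ≈ 0.0160085, p̂₂ = 25/2976 ≈ 0.0084005.
Pooled p̂ = (30+25)/(1874+2976) = 55/4850 = 0.0113402.
SE = √(p̂(1−p̂)(1/n₁+1/n₂)) = √(0.0113402·0.9886598·0.000869639) = √(9.75005e-06) = 0.0031225.
z = (0.0160085 − 0.0084005)/0.0031225 = 0.0076080/0.0031225 = 2.4365.
p-value = 2·P(Z > 2.437) ≈ 0.0148.

z = 2.4365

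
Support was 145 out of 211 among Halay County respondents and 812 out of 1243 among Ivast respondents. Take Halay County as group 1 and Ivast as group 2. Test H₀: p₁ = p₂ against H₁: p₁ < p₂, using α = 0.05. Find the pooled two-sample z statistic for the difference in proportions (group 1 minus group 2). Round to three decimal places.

p̂₁ = 145/211 ≈ 0.68720, p̂₂ = 812/1243 ≈ 0.65326.
Pooled p̂ = (145+812)/(211+1243) = 957/1454 = 0.65818.
SE = √(p̂(1−p̂)(1/n₁+1/n₂)) = √(0.65818·0.34182·0.00554384) = √(0.00124724) = 0.03532.
z = (0.68720 − 0.65326)/0.03532 = 0.03394/0.03532 = 0.961.
p-value = P(Z < 0.961) ≈ 0.8318; since p > α = 0.05, fail to reject H₀.

z = 0.961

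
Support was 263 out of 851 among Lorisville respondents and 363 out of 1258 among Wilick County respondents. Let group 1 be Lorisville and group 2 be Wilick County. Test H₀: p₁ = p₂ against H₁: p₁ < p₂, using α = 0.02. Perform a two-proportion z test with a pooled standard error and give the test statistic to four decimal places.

p̂₁ = 263/851 = 0.3090482, p̂₂ = 363/1258 = 0.2885533.
Pooled p̂ = (263+363)/(851+1258) = 626/2109 = 0.2968231.
SE = √(0.208719 × 0.00197) = 0.0202775.
z = (0.3090482 − 0.2885533)/0.0202775 = 0.0204949/0.0202775 = 1.0107.
p-value = P(Z < 1.011) ≈ 0.8439; since p > α = 0.02, fail to reject H₀.

z = 1.0107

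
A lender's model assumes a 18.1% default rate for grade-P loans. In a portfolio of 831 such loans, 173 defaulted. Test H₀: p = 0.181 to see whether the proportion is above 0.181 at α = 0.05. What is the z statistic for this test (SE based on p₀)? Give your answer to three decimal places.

p̂ = 173/831 ≈ 0.208183.
Standard error under H₀: √(0.181×0.819/831) = 0.013356.
z = (0.208183 − 0.181)/0.013356 = 0.027183/0.013356 = 2.035.
p-value = P(Z > 2.035) ≈ 0.0209. With α = 0.05, reject H₀.

z = 2.035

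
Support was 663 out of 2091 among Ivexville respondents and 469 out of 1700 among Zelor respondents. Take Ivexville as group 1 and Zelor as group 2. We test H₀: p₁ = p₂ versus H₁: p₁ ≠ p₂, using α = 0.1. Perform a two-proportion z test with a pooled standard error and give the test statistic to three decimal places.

p̂₁ = 663/2091 = 0.317073, p̂₂ = 469/1700 = 0.275882.
Pooled p̂ = (663+469)/(2091+1700) = 1132/3791 = 0.298602.
SE = √(0.209439 × 0.00106648) = 0.014945.
z = (0.317073 − 0.275882)/0.014945 = 0.041191/0.014945 = 2.756.
p-value = 2·P(Z > 2.756) ≈ 0.0058, so at α = 0.1 we reject H₀.

z = 2.756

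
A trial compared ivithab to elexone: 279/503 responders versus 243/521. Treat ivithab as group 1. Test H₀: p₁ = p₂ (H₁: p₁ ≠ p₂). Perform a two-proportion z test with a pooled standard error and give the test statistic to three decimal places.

z = 2.824

p̂₁ = 279/503 ≈ 0.55467, p̂₂ = 243/521 ≈ 0.46641.
Pooled p̂ = (279+243)/(503+521) = 522/1024 = 0.50977.
SE = √(0.249905 × 0.00390746) = 0.03125.
z = (0.55467 − 0.46641)/0.03125 = 0.08826/0.03125 = 2.824.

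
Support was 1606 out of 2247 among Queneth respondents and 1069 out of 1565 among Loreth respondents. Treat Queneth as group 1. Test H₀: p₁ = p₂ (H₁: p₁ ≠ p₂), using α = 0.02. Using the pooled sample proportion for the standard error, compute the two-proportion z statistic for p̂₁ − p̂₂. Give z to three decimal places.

p̂₁ = 1606/2247 = 0.71473, p̂₂ = 1069/1565 = 0.68307.
Pooled p̂ = (1606+1069)/(2247+1565) = 2675/3812 = 0.70173.
SE = √(p̂(1−p̂)(1/n₁+1/n₂)) = √(0.70173·0.29827·0.00108402) = √(0.000226889) = 0.01506.
z = (0.71473 − 0.68307)/0.01506 = 0.03166/0.01506 = 2.102.
p-value = 2·P(Z > 2.102) ≈ 0.0355; since p > α = 0.02, fail to reject H₀.

z = 2.102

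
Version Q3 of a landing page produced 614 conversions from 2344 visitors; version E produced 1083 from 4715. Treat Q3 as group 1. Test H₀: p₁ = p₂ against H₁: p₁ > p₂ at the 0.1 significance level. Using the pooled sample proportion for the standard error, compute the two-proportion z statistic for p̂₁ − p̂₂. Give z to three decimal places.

p̂₁ = 614/2344 ≈ 0.261945, p̂₂ = 1083/4715 ≈ 0.229692.
Pooled p̂ = (614+1083)/(2344+4715) = 1697/7059 = 0.240402.
SE = √(0.182609 × 0.00063871) = 0.010800.
z = (0.261945 − 0.229692)/0.010800 = 0.032253/0.010800 = 2.986.
p-value = P(Z > 2.986) ≈ 0.0014, so at α = 0.1 we reject H₀.

z = 2.986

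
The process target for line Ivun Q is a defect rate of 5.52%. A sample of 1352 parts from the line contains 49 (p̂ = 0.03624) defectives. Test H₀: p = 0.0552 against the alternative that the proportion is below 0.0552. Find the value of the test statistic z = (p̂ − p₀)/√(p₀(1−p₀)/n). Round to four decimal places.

z = -3.0523

p̂ = 49/1352 = 0.0362426.
Under H₀, SE = √(0.0552·0.9448/1352) = √(3.85747e-05) = 0.0062109.
z = (0.0362426 − 0.0552)/0.0062109 = -0.0189574/0.0062109 = -3.0523.
p-value = P(Z < -3.052) ≈ 0.0011.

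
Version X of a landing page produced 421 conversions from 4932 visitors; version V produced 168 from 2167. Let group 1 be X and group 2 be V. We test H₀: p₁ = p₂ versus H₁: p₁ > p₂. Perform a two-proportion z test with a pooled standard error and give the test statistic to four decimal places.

p̂₁ = 421/4932 ≈ 0.085361, p̂₂ = 168/2167 ≈ 0.077527.
Pooled p̂ = (421+168)/(4932+2167) = 589/7099 = 0.082969.
SE = √(p̂(1−p̂)(1/n₁+1/n₂)) = √(0.082969·0.917031·0.000664225) = √(5.05379e-05) = 0.007109.
z = (0.085361 − 0.077527)/0.007109 = 0.007834/0.007109 = 1.1020.
p-value = P(Z > 1.102) ≈ 0.1352.

z = 1.1020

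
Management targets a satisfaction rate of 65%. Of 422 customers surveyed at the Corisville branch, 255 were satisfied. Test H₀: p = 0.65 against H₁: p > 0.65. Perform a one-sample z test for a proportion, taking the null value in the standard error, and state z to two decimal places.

p̂ = 255/422 = 0.6043.
Standard error under H₀: √(0.65×0.35/422) = 0.0232.
z = (0.6043 − 0.65)/0.0232 = -0.0457/0.0232 = -1.97.
p-value = P(Z > -1.970) ≈ 0.9756.

z = -1.97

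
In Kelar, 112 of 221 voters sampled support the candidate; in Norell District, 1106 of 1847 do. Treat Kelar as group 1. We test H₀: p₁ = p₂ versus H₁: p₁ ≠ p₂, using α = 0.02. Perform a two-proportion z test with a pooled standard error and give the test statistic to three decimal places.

p̂₁ = 112/221 ≈ 0.50679, p̂₂ = 1106/1847 ≈ 0.59881.
Pooled p̂ = (112+1106)/(221+1847) = 1218/2068 = 0.58897.
SE = √(0.242083 × 0.00506631) = 0.03502.
z = (0.50679 − 0.59881)/0.03502 = -0.09202/0.03502 = -2.628.
Two-sided p-value ≈ 2·Φ(−2.628) = 0.0086; since p < α = 0.02, reject H₀.

z = -2.628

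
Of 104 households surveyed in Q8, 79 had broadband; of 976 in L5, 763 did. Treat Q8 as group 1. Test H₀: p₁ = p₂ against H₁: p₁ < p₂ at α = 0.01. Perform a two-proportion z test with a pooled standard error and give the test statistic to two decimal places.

z = -0.52

p̂₁ = 79/104 ≈ 0.7596, p̂₂ = 763/976 ≈ 0.7818.
Pooled p̂ = (79+763)/(104+976) = 842/1080 = 0.7796.
SE = √(0.171807 × 0.01064) = 0.0428.
z = (0.7596 − 0.7818)/0.0428 = -0.0222/0.0428 = -0.52.
p-value = P(Z < -0.518) ≈ 0.3022, so at α = 0.01 we fail to reject H₀.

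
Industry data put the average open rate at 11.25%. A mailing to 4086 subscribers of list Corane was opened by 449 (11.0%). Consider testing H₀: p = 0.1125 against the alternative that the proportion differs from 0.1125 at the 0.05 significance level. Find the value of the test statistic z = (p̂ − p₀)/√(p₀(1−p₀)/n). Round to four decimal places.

z = -0.5285

p̂ = 449/4086 ≈ 0.1098874.
SE = √(p₀(1−p₀)/n) = √(0.099844/4086) = 0.0049432.
z = (0.1098874 − 0.1125)/0.0049432 = -0.0026126/0.0049432 = -0.5285.
Two-sided p-value ≈ 2·Φ(−0.529) = 0.5971, so at α = 0.05 we fail to reject H₀.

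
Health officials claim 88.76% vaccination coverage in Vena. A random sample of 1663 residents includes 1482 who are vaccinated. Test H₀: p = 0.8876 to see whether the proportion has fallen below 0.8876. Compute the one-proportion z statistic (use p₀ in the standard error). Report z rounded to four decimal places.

z = 0.4597

p̂ = 1482/1663 = 0.8911606.
SE = √(p₀(1−p₀)/n) = √(0.099766/1663) = 0.0077454.
z = (0.8911606 − 0.8876)/0.0077454 = 0.0035606/0.0077454 = 0.4597.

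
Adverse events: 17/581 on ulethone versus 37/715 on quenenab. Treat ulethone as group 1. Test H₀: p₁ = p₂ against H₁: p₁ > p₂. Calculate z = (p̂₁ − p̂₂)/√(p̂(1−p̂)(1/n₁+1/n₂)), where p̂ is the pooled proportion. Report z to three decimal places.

p̂₁ = 17/581 = 0.02926, p̂₂ = 37/715 = 0.05175.
Pooled p̂ = (17+37)/(581+715) = 54/1296 = 0.04167.
SE = √(0.0399306 × 0.00311977) = 0.01116.
z = (0.02926 − 0.05175)/0.01116 = -0.02249/0.01116 = -2.015.

z = -2.015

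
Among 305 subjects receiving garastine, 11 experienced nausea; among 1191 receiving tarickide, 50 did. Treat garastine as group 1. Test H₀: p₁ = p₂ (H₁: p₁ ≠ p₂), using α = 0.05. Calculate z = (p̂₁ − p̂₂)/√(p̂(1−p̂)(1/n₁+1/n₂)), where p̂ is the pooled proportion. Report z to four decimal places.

z = -0.4661

p̂₁ = 11/305 = 0.036066, p̂₂ = 50/1191 = 0.041982.
Pooled p̂ = (11+50)/(305+1191) = 61/1496 = 0.040775.
SE = √(0.0391128 × 0.00411832) = 0.012692.
z = (0.036066 − 0.041982)/0.012692 = -0.005916/0.012692 = -0.4661.
Two-sided p-value ≈ 2·Φ(−0.466) = 0.6411, so at α = 0.05 we fail to reject H₀.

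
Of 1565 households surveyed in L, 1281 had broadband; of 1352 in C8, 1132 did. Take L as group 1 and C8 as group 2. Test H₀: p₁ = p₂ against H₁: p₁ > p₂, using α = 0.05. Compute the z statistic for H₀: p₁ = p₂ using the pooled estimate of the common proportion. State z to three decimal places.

p̂₁ = 1281/1565 = 0.818530, p̂₂ = 1132/1352 = 0.837278.
Pooled p̂ = (1281+1132)/(1565+1352) = 2413/2917 = 0.827220.
SE = √(p̂(1−p̂)(1/n₁+1/n₂)) = √(0.827220·0.172780·0.00137862) = √(0.000197043) = 0.014037.
z = (0.818530 − 0.837278)/0.014037 = -0.018748/0.014037 = -1.336.
p-value = P(Z > -1.336) ≈ 0.9092. With α = 0.05, fail to reject H₀.

z = -1.336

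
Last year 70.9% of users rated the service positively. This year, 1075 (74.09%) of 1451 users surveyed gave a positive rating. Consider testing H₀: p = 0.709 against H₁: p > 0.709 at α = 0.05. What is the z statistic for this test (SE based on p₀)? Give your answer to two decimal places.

z = 2.67

p̂ = 1075/1451 ≈ 0.74087.
Standard error under H₀: √(0.709×0.291/1451) = 0.01192.
z = (0.74087 − 0.709)/0.01192 = 0.03187/0.01192 = 2.67.
p-value = P(Z > 2.673) ≈ 0.0038; since p < α = 0.05, reject H₀.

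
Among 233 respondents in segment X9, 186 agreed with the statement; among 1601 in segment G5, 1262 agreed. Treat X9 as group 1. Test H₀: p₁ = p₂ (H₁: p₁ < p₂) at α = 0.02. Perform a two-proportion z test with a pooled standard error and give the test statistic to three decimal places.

z = 0.351

p̂₁ = 186/233 ≈ 0.79828, p̂₂ = 1262/1601 ≈ 0.78826.
Pooled p̂ = (186+1262)/(233+1601) = 1448/1834 = 0.78953.
SE = √(p̂(1−p̂)(1/n₁+1/n₂)) = √(0.78953·0.21047·0.00491646) = √(0.000816976) = 0.02858.
z = (0.79828 − 0.78826)/0.02858 = 0.01002/0.02858 = 0.351.
p-value = P(Z < 0.351) ≈ 0.6371; since p > α = 0.02, fail to reject H₀.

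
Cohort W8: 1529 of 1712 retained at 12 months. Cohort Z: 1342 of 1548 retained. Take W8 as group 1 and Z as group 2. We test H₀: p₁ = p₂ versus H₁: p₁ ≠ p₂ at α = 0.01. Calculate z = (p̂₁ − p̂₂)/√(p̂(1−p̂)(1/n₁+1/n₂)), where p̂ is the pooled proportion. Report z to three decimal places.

p̂₁ = 1529/1712 ≈ 0.89311, p̂₂ = 1342/1548 ≈ 0.86693.
Pooled p̂ = (1529+1342)/(1712+1548) = 2871/3260 = 0.88067.
SE = √(p̂(1−p̂)(1/n₁+1/n₂)) = √(0.88067·0.11933·0.00123011) = √(0.000129268) = 0.01137.
z = (0.89311 − 0.86693)/0.01137 = 0.02618/0.01137 = 2.303.
p-value = 2·P(Z > 2.303) ≈ 0.0213; since p > α = 0.01, fail to reject H₀.

z = 2.303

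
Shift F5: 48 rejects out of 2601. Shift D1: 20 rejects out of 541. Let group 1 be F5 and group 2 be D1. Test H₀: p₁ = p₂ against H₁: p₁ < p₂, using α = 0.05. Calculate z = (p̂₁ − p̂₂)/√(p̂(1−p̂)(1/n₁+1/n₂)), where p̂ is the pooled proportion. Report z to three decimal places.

z = -2.693

p̂₁ = 48/2601 = 0.018454, p̂₂ = 20/541 = 0.036969.
Pooled p̂ = (48+20)/(2601+541) = 68/3142 = 0.021642.
SE = √(p̂(1−p̂)(1/n₁+1/n₂)) = √(0.021642·0.978358·0.0022329) = √(4.72791e-05) = 0.006876.
z = (0.018454 − 0.036969)/0.006876 = -0.018515/0.006876 = -2.693.
p-value = P(Z < -2.693) ≈ 0.0035. With α = 0.05, reject H₀.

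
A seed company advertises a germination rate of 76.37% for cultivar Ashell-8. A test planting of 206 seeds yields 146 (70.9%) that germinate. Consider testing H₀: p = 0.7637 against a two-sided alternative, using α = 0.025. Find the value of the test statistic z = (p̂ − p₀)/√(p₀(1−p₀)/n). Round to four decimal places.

z = -1.8570

p̂ = 146/206 = 0.7087379.
SE = √(p₀(1−p₀)/n) = √(0.18046/206) = 0.0295978.
z = (0.7087379 − 0.7637)/0.0295978 = -0.0549621/0.0295978 = -1.8570.
p-value = 2·P(Z > 1.857) ≈ 0.0633. With α = 0.025, fail to reject H₀.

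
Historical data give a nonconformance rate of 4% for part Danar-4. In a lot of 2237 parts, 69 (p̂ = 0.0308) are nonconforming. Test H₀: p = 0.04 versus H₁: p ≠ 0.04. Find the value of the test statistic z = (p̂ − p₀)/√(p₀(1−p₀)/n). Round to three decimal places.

z = -2.210

p̂ = 69/2237 ≈ 0.030845.
SE = √(p₀(1−p₀)/n) = √(0.0384/2237) = 0.004143.
z = (0.030845 − 0.04)/0.004143 = -0.009155/0.004143 = -2.210.
p-value = 2·P(Z > 2.210) ≈ 0.0271.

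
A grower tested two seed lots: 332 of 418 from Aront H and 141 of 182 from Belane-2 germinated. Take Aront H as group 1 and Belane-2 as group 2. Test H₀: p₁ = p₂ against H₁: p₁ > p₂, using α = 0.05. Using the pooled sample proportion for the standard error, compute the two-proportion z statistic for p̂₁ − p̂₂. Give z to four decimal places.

z = 0.5384

p̂₁ = 332/418 = 0.794258, p̂₂ = 141/182 = 0.774725.
Pooled p̂ = (332+141)/(418+182) = 473/600 = 0.788333.
SE = √(0.166864 × 0.00788685) = 0.036277.
z = (0.794258 − 0.774725)/0.036277 = 0.019533/0.036277 = 0.5384.
p-value = P(Z > 0.538) ≈ 0.2951. With α = 0.05, fail to reject H₀.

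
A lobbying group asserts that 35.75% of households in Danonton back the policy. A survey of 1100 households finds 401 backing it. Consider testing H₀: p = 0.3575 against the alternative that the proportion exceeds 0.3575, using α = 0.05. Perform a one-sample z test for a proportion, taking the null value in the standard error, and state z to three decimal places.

p̂ = 401/1100 ≈ 0.36455.
SE = √(p₀(1−p₀)/n) = √(0.22969/1100) = 0.01445.
z = (0.36455 − 0.3575)/0.01445 = 0.00705/0.01445 = 0.488.
p-value = P(Z > 0.488) ≈ 0.3129; since p > α = 0.05, fail to reject H₀.

z = 0.488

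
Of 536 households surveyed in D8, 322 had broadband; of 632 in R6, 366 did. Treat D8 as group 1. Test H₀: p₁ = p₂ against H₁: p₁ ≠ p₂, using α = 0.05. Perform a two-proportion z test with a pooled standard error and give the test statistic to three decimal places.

z = 0.749

p̂₁ = 322/536 ≈ 0.60075, p̂₂ = 366/632 ≈ 0.57911.
Pooled p̂ = (322+366)/(536+632) = 688/1168 = 0.58904.
SE = √(p̂(1−p̂)(1/n₁+1/n₂)) = √(0.58904·0.41096·0.00344795) = √(0.000834651) = 0.02889.
z = (0.60075 − 0.57911)/0.02889 = 0.02164/0.02889 = 0.749.
Two-sided p-value ≈ 2·Φ(−0.749) = 0.4540. With α = 0.05, fail to reject H₀.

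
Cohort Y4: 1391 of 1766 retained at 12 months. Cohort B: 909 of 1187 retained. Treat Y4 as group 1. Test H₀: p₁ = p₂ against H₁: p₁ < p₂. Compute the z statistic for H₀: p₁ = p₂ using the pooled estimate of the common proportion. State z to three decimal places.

p̂₁ = 1391/1766 = 0.78766, p̂₂ = 909/1187 = 0.76580.
Pooled p̂ = (1391+909)/(1766+1187) = 2300/2953 = 0.77887.
SE = √(0.172232 × 0.00140871) = 0.01558.
z = (0.78766 − 0.76580)/0.01558 = 0.02186/0.01558 = 1.403.
p-value = P(Z < 1.403) ≈ 0.9197.

z = 1.403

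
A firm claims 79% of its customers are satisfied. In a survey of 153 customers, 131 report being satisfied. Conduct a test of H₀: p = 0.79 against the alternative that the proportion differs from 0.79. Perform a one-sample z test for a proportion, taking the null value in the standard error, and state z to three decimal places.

z = 2.011

p̂ = 131/153 = 0.85621.
Under H₀, SE = √(0.79·0.21/153) = √(0.00108431) = 0.03293.
z = (0.85621 − 0.79)/0.03293 = 0.06621/0.03293 = 2.011.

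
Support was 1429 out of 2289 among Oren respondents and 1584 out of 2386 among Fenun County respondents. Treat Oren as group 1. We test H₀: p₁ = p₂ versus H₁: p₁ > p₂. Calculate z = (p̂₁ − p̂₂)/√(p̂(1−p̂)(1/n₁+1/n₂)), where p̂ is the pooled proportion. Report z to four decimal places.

p̂₁ = 1429/2289 = 0.6242901, p̂₂ = 1584/2386 = 0.6638726.
Pooled p̂ = (1429+1584)/(2289+2386) = 3013/4675 = 0.6444920.
SE = √(0.229122 × 0.000855983) = 0.0140045.
z = (0.6242901 − 0.6638726)/0.0140045 = -0.0395825/0.0140045 = -2.8264.
p-value = P(Z > -2.826) ≈ 0.9976.

z = -2.8264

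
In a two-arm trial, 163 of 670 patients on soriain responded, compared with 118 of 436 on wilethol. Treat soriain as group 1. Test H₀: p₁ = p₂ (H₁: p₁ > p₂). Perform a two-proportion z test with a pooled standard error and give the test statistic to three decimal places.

z = -1.021

p̂₁ = 163/670 = 0.24328, p̂₂ = 118/436 = 0.27064.
Pooled p̂ = (163+118)/(670+436) = 281/1106 = 0.25407.
SE = √(0.189518 × 0.00378612) = 0.02679.
z = (0.24328 − 0.27064)/0.02679 = -0.02736/0.02679 = -1.021.
p-value = P(Z > -1.021) ≈ 0.8465.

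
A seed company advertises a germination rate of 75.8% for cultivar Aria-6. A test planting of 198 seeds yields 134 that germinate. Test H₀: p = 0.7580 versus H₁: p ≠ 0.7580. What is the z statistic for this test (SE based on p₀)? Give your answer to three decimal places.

z = -2.669

p̂ = 134/198 = 0.67677.
Under H₀, SE = √(0.758·0.242/198) = √(0.000926444) = 0.03044.
z = (0.67677 − 0.758)/0.03044 = -0.08123/0.03044 = -2.669.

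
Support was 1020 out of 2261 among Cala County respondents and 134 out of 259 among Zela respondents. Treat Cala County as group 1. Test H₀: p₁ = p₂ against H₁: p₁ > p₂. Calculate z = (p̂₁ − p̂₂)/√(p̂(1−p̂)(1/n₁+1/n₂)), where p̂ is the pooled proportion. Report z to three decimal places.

p̂₁ = 1020/2261 ≈ 0.45113, p̂₂ = 134/259 ≈ 0.51737.
Pooled p̂ = (1020+134)/(2261+259) = 1154/2520 = 0.45794.
SE = √(0.248231 × 0.00430329) = 0.03268.
z = (0.45113 − 0.51737)/0.03268 = -0.06624/0.03268 = -2.027.
p-value = P(Z > -2.027) ≈ 0.9787.

z = -2.027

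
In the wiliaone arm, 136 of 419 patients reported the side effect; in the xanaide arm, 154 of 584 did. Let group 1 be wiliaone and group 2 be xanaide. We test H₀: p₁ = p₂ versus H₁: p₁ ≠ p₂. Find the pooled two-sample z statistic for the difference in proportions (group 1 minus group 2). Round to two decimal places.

z = 2.10

p̂₁ = 136/419 = 0.3246, p̂₂ = 154/584 = 0.2637.
Pooled p̂ = (136+154)/(419+584) = 290/1003 = 0.2891.
SE = √(0.205535 × 0.00409896) = 0.0290.
z = (0.3246 − 0.2637)/0.0290 = 0.0609/0.0290 = 2.10.
Two-sided p-value ≈ 2·Φ(−2.098) = 0.0359.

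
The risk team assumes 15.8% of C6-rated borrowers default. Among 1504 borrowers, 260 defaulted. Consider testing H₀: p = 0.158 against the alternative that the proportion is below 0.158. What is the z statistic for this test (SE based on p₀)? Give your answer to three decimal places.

p̂ = 260/1504 ≈ 0.172872.
Standard error under H₀: √(0.158×0.842/1504) = 0.009405.
z = (0.172872 − 0.158)/0.009405 = 0.014872/0.009405 = 1.581.
p-value = P(Z < 1.581) ≈ 0.9431.

z = 1.581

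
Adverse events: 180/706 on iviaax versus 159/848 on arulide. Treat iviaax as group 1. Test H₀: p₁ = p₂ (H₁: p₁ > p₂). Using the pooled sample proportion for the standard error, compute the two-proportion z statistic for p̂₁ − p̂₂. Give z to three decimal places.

p̂₁ = 180/706 = 0.25496, p̂₂ = 159/848 = 0.18750.
Pooled p̂ = (180+159)/(706+848) = 339/1554 = 0.21815.
SE = √(0.170559 × 0.00259568) = 0.02104.
z = (0.25496 − 0.18750)/0.02104 = 0.06746/0.02104 = 3.206.
p-value = P(Z > 3.206) ≈ 0.0007.

z = 3.206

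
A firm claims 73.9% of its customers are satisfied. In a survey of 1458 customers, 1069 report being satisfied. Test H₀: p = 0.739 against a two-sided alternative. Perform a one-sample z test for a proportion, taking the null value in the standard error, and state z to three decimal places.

p̂ = 1069/1458 = 0.733196.
SE = √(p₀(1−p₀)/n) = √(0.19288/1458) = 0.011502.
z = (0.733196 − 0.739)/0.011502 = -0.005804/0.011502 = -0.505.

z = -0.505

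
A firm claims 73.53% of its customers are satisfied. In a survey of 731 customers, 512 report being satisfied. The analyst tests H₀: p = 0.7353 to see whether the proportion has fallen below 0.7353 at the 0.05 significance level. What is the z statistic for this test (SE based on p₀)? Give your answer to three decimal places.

p̂ = 512/731 ≈ 0.70041.
Standard error under H₀: √(0.7353×0.2647/731) = 0.01632.
z = (0.70041 − 0.7353)/0.01632 = -0.03489/0.01632 = -2.138.
p-value = P(Z < -2.138) ≈ 0.0163; since p < α = 0.05, reject H₀.

z = -2.138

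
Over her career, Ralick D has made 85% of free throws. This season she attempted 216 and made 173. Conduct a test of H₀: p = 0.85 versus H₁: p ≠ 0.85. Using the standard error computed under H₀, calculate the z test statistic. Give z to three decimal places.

p̂ = 173/216 ≈ 0.800926.
Standard error under H₀: √(0.85×0.15/216) = 0.024296.
z = (0.800926 − 0.85)/0.024296 = -0.049074/0.024296 = -2.020.
p-value = 2·P(Z > 2.020) ≈ 0.0434.

z = -2.020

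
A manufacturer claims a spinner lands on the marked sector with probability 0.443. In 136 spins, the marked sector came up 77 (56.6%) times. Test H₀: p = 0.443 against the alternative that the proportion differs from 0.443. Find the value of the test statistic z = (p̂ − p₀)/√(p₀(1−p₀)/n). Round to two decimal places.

z = 2.89

p̂ = 77/136 = 0.5662.
Under H₀, SE = √(0.443·0.557/136) = √(0.00181435) = 0.0426.
z = (0.5662 − 0.443)/0.0426 = 0.1232/0.0426 = 2.89.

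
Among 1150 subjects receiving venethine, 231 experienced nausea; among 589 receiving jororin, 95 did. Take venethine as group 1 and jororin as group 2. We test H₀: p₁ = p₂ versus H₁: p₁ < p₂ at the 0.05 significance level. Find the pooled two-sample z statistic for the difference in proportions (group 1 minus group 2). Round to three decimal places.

p̂₁ = 231/1150 ≈ 0.20087, p̂₂ = 95/589 ≈ 0.16129.
Pooled p̂ = (231+95)/(1150+589) = 326/1739 = 0.18746.
SE = √(p̂(1−p̂)(1/n₁+1/n₂)) = √(0.18746·0.81254·0.00256736) = √(0.000391063) = 0.01978.
z = (0.20087 − 0.16129)/0.01978 = 0.03958/0.01978 = 2.001.
p-value = P(Z < 2.001) ≈ 0.9773; since p > α = 0.05, fail to reject H₀.

z = 2.001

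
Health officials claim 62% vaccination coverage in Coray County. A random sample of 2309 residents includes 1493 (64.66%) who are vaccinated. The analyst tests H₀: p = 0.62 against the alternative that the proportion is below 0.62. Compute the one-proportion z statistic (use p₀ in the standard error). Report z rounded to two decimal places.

z = 2.63

p̂ = 1493/2309 ≈ 0.6466.
SE = √(p₀(1−p₀)/n) = √(0.2356/2309) = 0.0101.
z = (0.6466 − 0.62)/0.0101 = 0.0266/0.0101 = 2.63.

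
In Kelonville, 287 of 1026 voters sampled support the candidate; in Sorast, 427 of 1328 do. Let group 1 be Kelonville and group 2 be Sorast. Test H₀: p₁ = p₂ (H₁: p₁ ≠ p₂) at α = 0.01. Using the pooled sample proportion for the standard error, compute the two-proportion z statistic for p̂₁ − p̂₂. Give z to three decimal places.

z = -2.188

p̂₁ = 287/1026 = 0.27973, p̂₂ = 427/1328 = 0.32154.
Pooled p̂ = (287+427)/(1026+1328) = 714/2354 = 0.30331.
SE = √(p̂(1−p̂)(1/n₁+1/n₂)) = √(0.30331·0.69669·0.00172767) = √(0.000365082) = 0.01911.
z = (0.27973 − 0.32154)/0.01911 = -0.04181/0.01911 = -2.188.
p-value = 2·P(Z > 2.188) ≈ 0.0287; since p > α = 0.01, fail to reject H₀.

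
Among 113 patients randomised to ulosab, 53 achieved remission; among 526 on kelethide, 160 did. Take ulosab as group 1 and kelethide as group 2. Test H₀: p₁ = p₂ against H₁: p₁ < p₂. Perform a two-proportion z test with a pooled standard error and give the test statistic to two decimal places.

p̂₁ = 53/113 = 0.4690, p̂₂ = 160/526 = 0.3042.
Pooled p̂ = (53+160)/(113+526) = 213/639 = 0.3333.
SE = √(p̂(1−p̂)(1/n₁+1/n₂)) = √(0.3333·0.6667·0.0107507) = √(0.00238904) = 0.0489.
z = (0.4690 − 0.3042)/0.0489 = 0.1648/0.0489 = 3.37.

z = 3.37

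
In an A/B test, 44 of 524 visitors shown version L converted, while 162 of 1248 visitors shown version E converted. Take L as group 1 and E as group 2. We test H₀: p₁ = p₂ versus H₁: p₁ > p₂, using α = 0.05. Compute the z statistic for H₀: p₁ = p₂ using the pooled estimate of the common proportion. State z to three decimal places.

p̂₁ = 44/524 ≈ 0.083969, p̂₂ = 162/1248 ≈ 0.129808.
Pooled p̂ = (44+162)/(524+1248) = 206/1772 = 0.116253.
SE = √(p̂(1−p̂)(1/n₁+1/n₂)) = √(0.116253·0.883747·0.00270968) = √(0.000278387) = 0.016685.
z = (0.083969 − 0.129808)/0.016685 = -0.045839/0.016685 = -2.747.
p-value = P(Z > -2.747) ≈ 0.9970; since p > α = 0.05, fail to reject H₀.

z = -2.747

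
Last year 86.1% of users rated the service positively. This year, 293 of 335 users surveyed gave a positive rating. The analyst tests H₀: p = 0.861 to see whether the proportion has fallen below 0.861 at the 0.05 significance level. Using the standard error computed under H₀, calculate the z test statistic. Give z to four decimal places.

p̂ = 293/335 ≈ 0.874627.
Under H₀, SE = √(0.861·0.139/335) = √(0.000357251) = 0.018901.
z = (0.874627 − 0.861)/0.018901 = 0.013627/0.018901 = 0.7210.
p-value = P(Z < 0.721) ≈ 0.7645. With α = 0.05, fail to reject H₀.

z = 0.7210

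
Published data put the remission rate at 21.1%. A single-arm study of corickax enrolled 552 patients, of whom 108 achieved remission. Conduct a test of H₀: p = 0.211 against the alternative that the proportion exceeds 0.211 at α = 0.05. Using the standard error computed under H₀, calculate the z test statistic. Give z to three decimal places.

p̂ = 108/552 = 0.19565.
Standard error under H₀: √(0.211×0.789/552) = 0.01737.
z = (0.19565 − 0.211)/0.01737 = -0.01535/0.01737 = -0.884.
p-value = P(Z > -0.884) ≈ 0.8116. With α = 0.05, fail to reject H₀.

z = -0.884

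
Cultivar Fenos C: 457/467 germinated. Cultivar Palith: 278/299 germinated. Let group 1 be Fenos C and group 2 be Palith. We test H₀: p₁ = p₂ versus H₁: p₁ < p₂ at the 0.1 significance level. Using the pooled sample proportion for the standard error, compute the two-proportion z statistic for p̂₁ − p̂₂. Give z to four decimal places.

z = 3.3449

p̂₁ = 457/467 ≈ 0.9785867, p̂₂ = 278/299 ≈ 0.9297659.
Pooled p̂ = (457+278)/(467+299) = 735/766 = 0.9595300.
SE = √(p̂(1−p̂)(1/n₁+1/n₂)) = √(0.9595300·0.0404700·0.00548581) = √(0.000213026) = 0.0145954.
z = (0.9785867 − 0.9297659)/0.0145954 = 0.0488208/0.0145954 = 3.3449.
p-value = P(Z < 3.345) ≈ 0.9996; since p > α = 0.1, fail to reject H₀.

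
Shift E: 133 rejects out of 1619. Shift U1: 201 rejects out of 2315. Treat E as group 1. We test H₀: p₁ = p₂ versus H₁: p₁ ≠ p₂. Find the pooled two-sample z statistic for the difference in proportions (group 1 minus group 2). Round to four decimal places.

p̂₁ = 133/1619 ≈ 0.082149, p̂₂ = 201/2315 ≈ 0.086825.
Pooled p̂ = (133+201)/(1619+2315) = 334/3934 = 0.084901.
SE = √(p̂(1−p̂)(1/n₁+1/n₂)) = √(0.084901·0.915099·0.00104963) = √(8.15486e-05) = 0.009030.
z = (0.082149 − 0.086825)/0.009030 = -0.004676/0.009030 = -0.5178.
p-value = 2·P(Z > 0.518) ≈ 0.6046.

z = -0.5178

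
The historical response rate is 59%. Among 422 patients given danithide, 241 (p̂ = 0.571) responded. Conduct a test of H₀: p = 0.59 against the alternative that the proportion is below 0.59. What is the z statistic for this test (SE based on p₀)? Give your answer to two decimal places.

p̂ = 241/422 ≈ 0.5711.
Under H₀, SE = √(0.59·0.41/422) = √(0.000573223) = 0.0239.
z = (0.5711 − 0.59)/0.0239 = -0.0189/0.0239 = -0.79.
p-value = P(Z < -0.790) ≈ 0.2148.

z = -0.79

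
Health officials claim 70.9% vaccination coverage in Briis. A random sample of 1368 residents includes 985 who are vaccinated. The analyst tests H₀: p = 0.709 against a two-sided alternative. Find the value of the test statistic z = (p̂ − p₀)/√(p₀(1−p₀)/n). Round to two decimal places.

p̂ = 985/1368 ≈ 0.72003.
Under H₀, SE = √(0.709·0.291/1368) = √(0.000150818) = 0.01228.
z = (0.72003 − 0.709)/0.01228 = 0.01103/0.01228 = 0.90.
p-value = 2·P(Z > 0.898) ≈ 0.3691.

z = 0.90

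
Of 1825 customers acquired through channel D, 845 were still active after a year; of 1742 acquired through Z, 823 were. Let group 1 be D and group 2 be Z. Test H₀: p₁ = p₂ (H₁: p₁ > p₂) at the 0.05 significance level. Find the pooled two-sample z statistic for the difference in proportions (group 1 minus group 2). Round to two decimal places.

p̂₁ = 845/1825 ≈ 0.4630, p̂₂ = 823/1742 ≈ 0.4724.
Pooled p̂ = (845+823)/(1825+1742) = 1668/3567 = 0.4676.
SE = √(0.248952 × 0.001122) = 0.0167.
z = (0.4630 − 0.4724)/0.0167 = -0.0094/0.0167 = -0.56.
p-value = P(Z > -0.564) ≈ 0.7137. With α = 0.05, fail to reject H₀.

z = -0.56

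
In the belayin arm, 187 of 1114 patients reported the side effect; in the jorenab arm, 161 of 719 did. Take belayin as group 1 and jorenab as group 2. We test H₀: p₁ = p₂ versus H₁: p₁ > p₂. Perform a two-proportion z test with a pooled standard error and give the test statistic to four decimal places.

z = -2.9880

p̂₁ = 187/1114 ≈ 0.167864, p̂₂ = 161/719 ≈ 0.223922.
Pooled p̂ = (187+161)/(1114+719) = 348/1833 = 0.189853.
SE = √(p̂(1−p̂)(1/n₁+1/n₂)) = √(0.189853·0.810147·0.00228849) = √(0.000351989) = 0.018761.
z = (0.167864 − 0.223922)/0.018761 = -0.056058/0.018761 = -2.9880.
p-value = P(Z > -2.988) ≈ 0.9986.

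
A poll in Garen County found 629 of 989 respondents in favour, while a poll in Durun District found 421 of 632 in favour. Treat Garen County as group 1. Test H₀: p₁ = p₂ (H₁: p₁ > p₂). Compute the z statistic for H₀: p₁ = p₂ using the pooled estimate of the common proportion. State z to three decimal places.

z = -1.239

p̂₁ = 629/989 ≈ 0.63600, p̂₂ = 421/632 ≈ 0.66614.
Pooled p̂ = (629+421)/(989+632) = 1050/1621 = 0.64775.
SE = √(0.22817 × 0.0025934) = 0.02433.
z = (0.63600 − 0.66614)/0.02433 = -0.03014/0.02433 = -1.239.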